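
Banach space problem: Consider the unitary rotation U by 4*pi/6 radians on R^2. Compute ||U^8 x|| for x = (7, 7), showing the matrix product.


U is a rotation by theta = 4*pi/6
U^8 = rotation by 8*theta = 32*pi/6 = 8*pi/6 (mod 2*pi)
cos(8*pi/6) = -0.5000, sin(8*pi/6) = -0.8660
U^8 x = (-0.5000 * 7 - -0.8660 * 7, -0.8660 * 7 + -0.5000 * 7)
= (2.5622, -9.5622)
||U^8 x|| = sqrt(2.5622^2 + (-9.5622)^2) = sqrt(98.0000) = 9.8995

9.8995


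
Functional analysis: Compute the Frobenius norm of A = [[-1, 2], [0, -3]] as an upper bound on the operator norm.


||A||_F^2 = sum a_ij^2
= (-1)^2 + 2^2 + 0^2 + (-3)^2
= 1 + 4 + 0 + 9 = 14
||A||_F = sqrt(14) = 3.7417

3.7417


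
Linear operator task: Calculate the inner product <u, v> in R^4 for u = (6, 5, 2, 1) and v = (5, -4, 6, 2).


Computing the standard inner product <u, v> = sum u_i * v_i
= 6*5 + 5*-4 + 2*6 + 1*2
= 30 + -20 + 12 + 2
= 24

24


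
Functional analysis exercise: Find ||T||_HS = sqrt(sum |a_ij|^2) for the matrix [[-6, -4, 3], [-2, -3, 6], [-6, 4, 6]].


The Hilbert-Schmidt norm is sqrt(sum of squares of all entries).
Sum of squares = (-6)^2 + (-4)^2 + 3^2 + (-2)^2 + (-3)^2 + 6^2 + (-6)^2 + 4^2 + 6^2
= 36 + 16 + 9 + 4 + 9 + 36 + 36 + 16 + 36 = 198
||T||_HS = sqrt(198) = 14.0712

14.0712


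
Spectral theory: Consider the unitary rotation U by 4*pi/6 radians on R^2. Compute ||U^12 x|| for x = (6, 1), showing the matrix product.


U is a rotation by theta = 4*pi/6
U^12 = rotation by 12*theta = 48*pi/6 = 0*pi/6 (mod 2*pi)
cos(0*pi/6) = 1.0000, sin(0*pi/6) = 0.0000
U^12 x = (1.0000 * 6 - 0.0000 * 1, 0.0000 * 6 + 1.0000 * 1)
= (6.0000, 1.0000)
||U^12 x|| = sqrt(6.0000^2 + 1.0000^2) = sqrt(37.0000) = 6.0828

6.0828


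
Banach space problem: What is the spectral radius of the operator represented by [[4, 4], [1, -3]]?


For a 2x2 matrix, eigenvalues satisfy lambda^2 - (trace)*lambda + det = 0
trace = 4 + -3 = 1
det = 4*-3 - 4*1 = -16
discriminant = 1^2 - 4*(-16) = 65
spectral radius = max |eigenvalue| = 4.5311

4.5311


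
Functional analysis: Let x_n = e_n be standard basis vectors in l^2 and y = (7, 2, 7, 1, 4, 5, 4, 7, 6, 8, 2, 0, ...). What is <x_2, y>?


x_2 = e_2 is the standard basis vector with 1 in position 2.
<x_2, y> = y_2 = 2
As n -> infinity, <x_n, y> -> 0, confirming weak convergence of (x_n) to 0.

2


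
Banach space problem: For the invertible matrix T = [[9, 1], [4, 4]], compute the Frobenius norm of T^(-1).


det(T) = 9*4 - 1*4 = 32
T^(-1) = (1/32) * [[4, -1], [-4, 9]] = [[0.1250, -0.0312], [-0.1250, 0.2812]]
||T^(-1)||_F^2 = 0.1250^2 + (-0.0312)^2 + (-0.1250)^2 + 0.2812^2 = 0.1113
||T^(-1)||_F = sqrt(0.1113) = 0.3337

0.3337


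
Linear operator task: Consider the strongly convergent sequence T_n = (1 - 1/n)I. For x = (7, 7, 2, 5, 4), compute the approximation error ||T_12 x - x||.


T_12 x - x = (1 - 1/12)x - x = -x/12
||x|| = sqrt(143) = 11.9583
||T_12 x - x|| = ||x||/12 = 11.9583/12 = 0.9965

0.9965


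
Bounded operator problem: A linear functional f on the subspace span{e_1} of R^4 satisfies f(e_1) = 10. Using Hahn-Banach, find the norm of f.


The norm of f is given by ||f|| = sup_{||x||=1} |f(x)|.
On span{e_1}, ||e_1|| = 1, so ||f|| = |f(e_1)| / ||e_1||
= |10| / 1 = 10.0000

10.0000


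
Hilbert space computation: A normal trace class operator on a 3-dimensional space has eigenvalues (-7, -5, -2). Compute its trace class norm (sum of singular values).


For a normal operator, singular values equal |eigenvalues|.
Trace norm = sum |lambda_i| = 7 + 5 + 2
= 14

14


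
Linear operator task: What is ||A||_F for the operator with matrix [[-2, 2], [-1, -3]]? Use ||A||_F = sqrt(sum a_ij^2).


||A||_F^2 = sum a_ij^2
= (-2)^2 + 2^2 + (-1)^2 + (-3)^2
= 4 + 4 + 1 + 9 = 18
||A||_F = sqrt(18) = 4.2426

4.2426


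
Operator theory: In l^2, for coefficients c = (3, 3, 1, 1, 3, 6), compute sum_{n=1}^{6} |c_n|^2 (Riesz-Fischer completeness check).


sum |c_n|^2 = 3^2 + 3^2 + 1^2 + 1^2 + 3^2 + 6^2
= 9 + 9 + 1 + 1 + 9 + 36
= 65

65


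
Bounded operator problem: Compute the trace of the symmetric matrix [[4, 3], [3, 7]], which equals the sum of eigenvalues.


For a self-adjoint (symmetric) matrix, the eigenvalues are real.
The sum of eigenvalues equals the trace of the matrix.
trace = 4 + 7 = 11

11


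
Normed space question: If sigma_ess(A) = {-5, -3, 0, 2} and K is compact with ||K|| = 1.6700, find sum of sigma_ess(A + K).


By Weyl's theorem, the essential spectrum is invariant under compact perturbations.
sigma_ess(A + K) = sigma_ess(A) = {-5, -3, 0, 2}
Sum = -5 + -3 + 0 + 2 = -6

-6


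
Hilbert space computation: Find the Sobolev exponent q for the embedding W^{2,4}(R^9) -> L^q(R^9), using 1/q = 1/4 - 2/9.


Using the Sobolev embedding formula: 1/q = 1/p - k/n
1/q = 1/4 - 2/9 = 1/36
q = 1/(1/36) = 36

36.0000


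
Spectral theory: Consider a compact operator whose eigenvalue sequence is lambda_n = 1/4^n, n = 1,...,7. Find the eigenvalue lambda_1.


The eigenvalue formula gives lambda_1 = 1/4^1
= 1/4
= 0.2500

0.2500


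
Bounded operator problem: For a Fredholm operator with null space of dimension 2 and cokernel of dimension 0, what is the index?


The Fredholm index is defined as ind(T) = dim(ker T) - dim(coker T)
= 2 - 0
= 2

2


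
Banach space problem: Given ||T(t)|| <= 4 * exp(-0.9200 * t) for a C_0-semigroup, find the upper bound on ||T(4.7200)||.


||T(4.7200)|| <= 4 * exp(-0.9200 * 4.7200)
= 4 * exp(-4.3424)
= 4 * 0.0130
= 0.0520

0.0520


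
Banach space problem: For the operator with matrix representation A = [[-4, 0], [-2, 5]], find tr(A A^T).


trace(A * A^T) = sum of squares of all entries
= (-4)^2 + 0^2 + (-2)^2 + 5^2
= 16 + 0 + 4 + 25
= 45

45


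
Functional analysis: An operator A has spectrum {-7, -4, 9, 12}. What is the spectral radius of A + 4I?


Spectrum of A + 4I = {-3, 0, 13, 16}
Spectral radius = max |lambda| over the shifted spectrum
= max(3, 0, 13, 16) = 16

16


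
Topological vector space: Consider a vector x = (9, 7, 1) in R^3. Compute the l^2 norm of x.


The l^2 norm = (sum |x_i|^2)^(1/2)
Sum of 2th powers = 81 + 49 + 1 = 131
||x||_2 = (131)^(1/2) = 11.4455

11.4455


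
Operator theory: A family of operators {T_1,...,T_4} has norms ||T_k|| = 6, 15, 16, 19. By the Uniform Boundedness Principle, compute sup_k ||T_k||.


By the Uniform Boundedness Principle, the supremum of norms is finite.
sup_k ||T_k|| = max(6, 15, 16, 19) = 19

19


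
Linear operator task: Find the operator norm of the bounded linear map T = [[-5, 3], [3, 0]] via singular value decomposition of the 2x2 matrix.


A^T A = [[34, -15], [-15, 9]]
trace(A^T A) = 43, det(A^T A) = 81
discriminant = 43^2 - 4*81 = 1525
Largest eigenvalue of A^T A = (trace + sqrt(disc))/2 = 41.0256
||T|| = sqrt(41.0256) = 6.4051

6.4051


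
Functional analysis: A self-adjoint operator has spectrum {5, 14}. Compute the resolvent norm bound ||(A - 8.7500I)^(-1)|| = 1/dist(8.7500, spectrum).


dist(8.7500, {5, 14}) = min(|8.7500 - 5|, |8.7500 - 14|)
= min(3.7500, 5.2500) = 3.7500
Resolvent bound = 1/3.7500 = 0.2667

0.2667


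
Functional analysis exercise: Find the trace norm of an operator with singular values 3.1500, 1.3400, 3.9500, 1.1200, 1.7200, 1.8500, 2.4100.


The nuclear norm is the sum of all singular values.
||T||_1 = 3.1500 + 1.3400 + 3.9500 + 1.1200 + 1.7200 + 1.8500 + 2.4100
= 15.5400

15.5400


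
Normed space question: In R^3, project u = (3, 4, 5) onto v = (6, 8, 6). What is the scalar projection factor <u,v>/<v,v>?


Computing <u,v> = 3*6 + 4*8 + 5*6 = 80
Computing <v,v> = 6^2 + 8^2 + 6^2 = 136
Projection coefficient = 80/136 = 0.5882

0.5882


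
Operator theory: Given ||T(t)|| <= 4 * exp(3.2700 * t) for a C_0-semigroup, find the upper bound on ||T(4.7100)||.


||T(4.7100)|| <= 4 * exp(3.2700 * 4.7100)
= 4 * exp(15.4017)
= 4 * 4.8851e+06
= 1.9540e+07

1.9540e+07


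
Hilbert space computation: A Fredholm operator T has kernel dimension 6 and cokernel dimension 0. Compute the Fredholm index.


The Fredholm index is defined as ind(T) = dim(ker T) - dim(coker T)
= 6 - 0
= 6

6


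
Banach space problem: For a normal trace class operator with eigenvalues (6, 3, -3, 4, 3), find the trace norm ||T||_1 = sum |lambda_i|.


For a normal operator, singular values equal |eigenvalues|.
Trace norm = sum |lambda_i| = 6 + 3 + 3 + 4 + 3
= 19

19


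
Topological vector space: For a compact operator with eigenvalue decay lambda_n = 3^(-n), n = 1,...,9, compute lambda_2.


The eigenvalue formula gives lambda_2 = 1/3^2
= 1/9
= 0.1111

0.1111


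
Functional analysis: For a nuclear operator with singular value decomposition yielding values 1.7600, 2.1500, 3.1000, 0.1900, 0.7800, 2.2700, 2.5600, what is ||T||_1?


The nuclear norm is the sum of all singular values.
||T||_1 = 1.7600 + 2.1500 + 3.1000 + 0.1900 + 0.7800 + 2.2700 + 2.5600
= 12.8100

12.8100


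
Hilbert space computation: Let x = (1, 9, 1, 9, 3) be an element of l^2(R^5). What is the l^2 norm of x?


The l^2 norm = (sum |x_i|^2)^(1/2)
Sum of 2th powers = 1 + 81 + 1 + 81 + 9 = 173
||x||_2 = (173)^(1/2) = 13.1529

13.1529


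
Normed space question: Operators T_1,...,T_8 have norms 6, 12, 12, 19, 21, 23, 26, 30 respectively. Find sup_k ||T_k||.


By the Uniform Boundedness Principle, the supremum of norms is finite.
sup_k ||T_k|| = max(6, 12, 12, 19, 21, 23, 26, 30) = 30

30


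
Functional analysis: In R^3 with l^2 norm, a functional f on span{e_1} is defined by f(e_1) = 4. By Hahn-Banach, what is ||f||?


The norm of f is given by ||f|| = sup_{||x||=1} |f(x)|.
On span{e_1}, ||e_1|| = 1, so ||f|| = |f(e_1)| / ||e_1||
= |4| / 1 = 4.0000

4.0000


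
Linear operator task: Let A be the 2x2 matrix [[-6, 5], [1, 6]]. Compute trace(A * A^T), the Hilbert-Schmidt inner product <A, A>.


trace(A * A^T) = sum of squares of all entries
= (-6)^2 + 5^2 + 1^2 + 6^2
= 36 + 25 + 1 + 36
= 98

98


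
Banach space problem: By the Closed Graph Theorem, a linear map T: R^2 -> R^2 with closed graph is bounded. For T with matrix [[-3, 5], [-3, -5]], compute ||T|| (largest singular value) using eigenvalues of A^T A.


A^T A = [[18, 0], [0, 50]]
trace(A^T A) = 68, det(A^T A) = 900
discriminant = 68^2 - 4*900 = 1024
Largest eigenvalue of A^T A = (trace + sqrt(disc))/2 = 50.0000
||T|| = sqrt(50.0000) = 7.0711

7.0711


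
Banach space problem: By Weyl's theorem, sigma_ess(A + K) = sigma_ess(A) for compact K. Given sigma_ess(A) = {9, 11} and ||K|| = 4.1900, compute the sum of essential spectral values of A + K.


By Weyl's theorem, the essential spectrum is invariant under compact perturbations.
sigma_ess(A + K) = sigma_ess(A) = {9, 11}
Sum = 9 + 11 = 20

20


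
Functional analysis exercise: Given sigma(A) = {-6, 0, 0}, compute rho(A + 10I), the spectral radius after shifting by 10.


Spectrum of A + 10I = {4, 10, 10}
Spectral radius = max |lambda| over the shifted spectrum
= max(4, 10, 10) = 10

10


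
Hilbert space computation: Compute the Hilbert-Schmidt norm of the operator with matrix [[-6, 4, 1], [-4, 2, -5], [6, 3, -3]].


The Hilbert-Schmidt norm is sqrt(sum of squares of all entries).
Sum of squares = (-6)^2 + 4^2 + 1^2 + (-4)^2 + 2^2 + (-5)^2 + 6^2 + 3^2 + (-3)^2
= 36 + 16 + 1 + 16 + 4 + 25 + 36 + 9 + 9 = 152
||T||_HS = sqrt(152) = 12.3288

12.3288


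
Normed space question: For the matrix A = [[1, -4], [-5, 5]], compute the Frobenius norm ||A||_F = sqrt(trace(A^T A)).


||A||_F^2 = sum a_ij^2
= 1^2 + (-4)^2 + (-5)^2 + 5^2
= 1 + 16 + 25 + 25 = 67
||A||_F = sqrt(67) = 8.1854

8.1854


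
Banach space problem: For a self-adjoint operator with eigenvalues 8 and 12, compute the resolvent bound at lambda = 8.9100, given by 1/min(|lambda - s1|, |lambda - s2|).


dist(8.9100, {8, 12}) = min(|8.9100 - 8|, |8.9100 - 12|)
= min(0.9100, 3.0900) = 0.9100
Resolvent bound = 1/0.9100 = 1.0989

1.0989


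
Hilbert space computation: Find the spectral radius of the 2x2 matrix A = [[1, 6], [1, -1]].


For a 2x2 matrix, eigenvalues satisfy lambda^2 - (trace)*lambda + det = 0
trace = 1 + -1 = 0
det = 1*-1 - 6*1 = -7
discriminant = 0^2 - 4*(-7) = 28
spectral radius = max |eigenvalue| = 2.6458

2.6458


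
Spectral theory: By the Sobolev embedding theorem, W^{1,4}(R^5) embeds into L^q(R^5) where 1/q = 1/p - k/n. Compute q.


Using the Sobolev embedding formula: 1/q = 1/p - k/n
1/q = 1/4 - 1/5 = 1/20
q = 1/(1/20) = 20

20.0000


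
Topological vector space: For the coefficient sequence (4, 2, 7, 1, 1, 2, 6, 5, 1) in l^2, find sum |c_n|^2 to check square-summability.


sum |c_n|^2 = 4^2 + 2^2 + 7^2 + 1^2 + 1^2 + 2^2 + 6^2 + 5^2 + 1^2
= 16 + 4 + 49 + 1 + 1 + 4 + 36 + 25 + 1
= 137

137


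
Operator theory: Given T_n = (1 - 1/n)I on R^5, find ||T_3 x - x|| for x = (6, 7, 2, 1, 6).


T_3 x - x = (1 - 1/3)x - x = -x/3
||x|| = sqrt(126) = 11.2250
||T_3 x - x|| = ||x||/3 = 11.2250/3 = 3.7417

3.7417


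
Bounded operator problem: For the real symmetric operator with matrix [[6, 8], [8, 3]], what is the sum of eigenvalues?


For a self-adjoint (symmetric) matrix, the eigenvalues are real.
The sum of eigenvalues equals the trace of the matrix.
trace = 6 + 3 = 9

9


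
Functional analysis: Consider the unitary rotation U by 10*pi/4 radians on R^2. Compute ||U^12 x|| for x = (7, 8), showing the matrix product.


U is a rotation by theta = 10*pi/4
U^12 = rotation by 12*theta = 120*pi/4 = 0*pi/4 (mod 2*pi)
cos(0*pi/4) = 1.0000, sin(0*pi/4) = 0.0000
U^12 x = (1.0000 * 7 - 0.0000 * 8, 0.0000 * 7 + 1.0000 * 8)
= (7.0000, 8.0000)
||U^12 x|| = sqrt(7.0000^2 + 8.0000^2) = sqrt(113.0000) = 10.6301

10.6301


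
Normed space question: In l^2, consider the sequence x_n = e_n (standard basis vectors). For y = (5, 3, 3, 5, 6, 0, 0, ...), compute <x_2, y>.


x_2 = e_2 is the standard basis vector with 1 in position 2.
<x_2, y> = y_2 = 3
As n -> infinity, <x_n, y> -> 0, confirming weak convergence of (x_n) to 0.

3


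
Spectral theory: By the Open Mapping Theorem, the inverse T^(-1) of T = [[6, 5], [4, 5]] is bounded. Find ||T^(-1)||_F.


det(T) = 6*5 - 5*4 = 10
T^(-1) = (1/10) * [[5, -5], [-4, 6]] = [[0.5000, -0.5000], [-0.4000, 0.6000]]
||T^(-1)||_F^2 = 0.5000^2 + (-0.5000)^2 + (-0.4000)^2 + 0.6000^2 = 1.0200
||T^(-1)||_F = sqrt(1.0200) = 1.0100

1.0100


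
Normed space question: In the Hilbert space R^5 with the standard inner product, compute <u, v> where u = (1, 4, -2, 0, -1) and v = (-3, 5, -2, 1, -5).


Computing the standard inner product <u, v> = sum u_i * v_i
= 1*-3 + 4*5 + -2*-2 + 0*1 + -1*-5
= -3 + 20 + 4 + 0 + 5
= 26

26


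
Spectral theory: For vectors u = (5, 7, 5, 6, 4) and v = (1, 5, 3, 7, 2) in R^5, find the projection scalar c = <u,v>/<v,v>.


Computing <u,v> = 5*1 + 7*5 + 5*3 + 6*7 + 4*2 = 105
Computing <v,v> = 1^2 + 5^2 + 3^2 + 7^2 + 2^2 = 88
Projection coefficient = 105/88 = 1.1932

1.1932


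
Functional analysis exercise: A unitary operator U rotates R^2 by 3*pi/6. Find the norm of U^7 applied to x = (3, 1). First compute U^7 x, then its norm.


U is a rotation by theta = 3*pi/6
U^7 = rotation by 7*theta = 21*pi/6 = 9*pi/6 (mod 2*pi)
cos(9*pi/6) = 0.0000, sin(9*pi/6) = -1.0000
U^7 x = (0.0000 * 3 - -1.0000 * 1, -1.0000 * 3 + 0.0000 * 1)
= (1.0000, -3.0000)
||U^7 x|| = sqrt(1.0000^2 + (-3.0000)^2) = sqrt(10.0000) = 3.1623

3.1623


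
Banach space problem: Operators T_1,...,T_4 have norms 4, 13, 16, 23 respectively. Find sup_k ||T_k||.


By the Uniform Boundedness Principle, the supremum of norms is finite.
sup_k ||T_k|| = max(4, 13, 16, 23) = 23

23


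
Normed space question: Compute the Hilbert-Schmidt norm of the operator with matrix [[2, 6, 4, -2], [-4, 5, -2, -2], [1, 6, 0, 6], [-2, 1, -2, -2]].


The Hilbert-Schmidt norm is sqrt(sum of squares of all entries).
Sum of squares = 2^2 + 6^2 + 4^2 + (-2)^2 + (-4)^2 + 5^2 + (-2)^2 + (-2)^2 + 1^2 + 6^2 + 0^2 + 6^2 + (-2)^2 + 1^2 + (-2)^2 + (-2)^2
= 4 + 36 + 16 + 4 + 16 + 25 + 4 + 4 + 1 + 36 + 0 + 36 + 4 + 1 + 4 + 4 = 195
||T||_HS = sqrt(195) = 13.9642

13.9642


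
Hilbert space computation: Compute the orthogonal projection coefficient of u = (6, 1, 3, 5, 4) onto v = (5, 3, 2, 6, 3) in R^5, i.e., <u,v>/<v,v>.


Computing <u,v> = 6*5 + 1*3 + 3*2 + 5*6 + 4*3 = 81
Computing <v,v> = 5^2 + 3^2 + 2^2 + 6^2 + 3^2 = 83
Projection coefficient = 81/83 = 0.9759

0.9759


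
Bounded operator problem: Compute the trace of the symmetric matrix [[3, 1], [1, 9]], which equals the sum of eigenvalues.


For a self-adjoint (symmetric) matrix, the eigenvalues are real.
The sum of eigenvalues equals the trace of the matrix.
trace = 3 + 9 = 12

12


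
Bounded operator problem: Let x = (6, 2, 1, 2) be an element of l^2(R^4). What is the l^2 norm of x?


The l^2 norm = (sum |x_i|^2)^(1/2)
Sum of 2th powers = 36 + 4 + 1 + 4 = 45
||x||_2 = (45)^(1/2) = 6.7082

6.7082


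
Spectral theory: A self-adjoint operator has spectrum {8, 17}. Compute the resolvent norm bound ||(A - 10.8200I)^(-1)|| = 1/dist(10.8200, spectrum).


dist(10.8200, {8, 17}) = min(|10.8200 - 8|, |10.8200 - 17|)
= min(2.8200, 6.1800) = 2.8200
Resolvent bound = 1/2.8200 = 0.3546

0.3546


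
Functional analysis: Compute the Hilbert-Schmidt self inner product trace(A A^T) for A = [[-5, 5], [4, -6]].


trace(A * A^T) = sum of squares of all entries
= (-5)^2 + 5^2 + 4^2 + (-6)^2
= 25 + 25 + 16 + 36
= 102

102


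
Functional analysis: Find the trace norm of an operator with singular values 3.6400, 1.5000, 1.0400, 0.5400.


The nuclear norm is the sum of all singular values.
||T||_1 = 3.6400 + 1.5000 + 1.0400 + 0.5400
= 6.7200

6.7200


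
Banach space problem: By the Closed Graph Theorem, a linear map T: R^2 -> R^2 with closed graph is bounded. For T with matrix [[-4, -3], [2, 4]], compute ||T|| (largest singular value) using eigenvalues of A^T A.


A^T A = [[20, 20], [20, 25]]
trace(A^T A) = 45, det(A^T A) = 100
discriminant = 45^2 - 4*100 = 1625
Largest eigenvalue of A^T A = (trace + sqrt(disc))/2 = 42.6556
||T|| = sqrt(42.6556) = 6.5311

6.5311


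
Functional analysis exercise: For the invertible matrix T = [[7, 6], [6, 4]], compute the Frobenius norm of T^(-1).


det(T) = 7*4 - 6*6 = -8
T^(-1) = (1/-8) * [[4, -6], [-6, 7]] = [[-0.5000, 0.7500], [0.7500, -0.8750]]
||T^(-1)||_F^2 = (-0.5000)^2 + 0.7500^2 + 0.7500^2 + (-0.8750)^2 = 2.1406
||T^(-1)||_F = sqrt(2.1406) = 1.4631

1.4631


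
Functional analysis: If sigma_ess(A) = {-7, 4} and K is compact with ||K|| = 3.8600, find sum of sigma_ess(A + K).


By Weyl's theorem, the essential spectrum is invariant under compact perturbations.
sigma_ess(A + K) = sigma_ess(A) = {-7, 4}
Sum = -7 + 4 = -3

-3


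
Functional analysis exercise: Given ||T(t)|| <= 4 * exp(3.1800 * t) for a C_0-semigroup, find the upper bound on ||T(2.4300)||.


||T(2.4300)|| <= 4 * exp(3.1800 * 2.4300)
= 4 * exp(7.7274)
= 4 * 2269.6933
= 9078.7733

9078.7733


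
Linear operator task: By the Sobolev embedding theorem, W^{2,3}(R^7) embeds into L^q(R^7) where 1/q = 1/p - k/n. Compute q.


Using the Sobolev embedding formula: 1/q = 1/p - k/n
1/q = 1/3 - 2/7 = 1/21
q = 1/(1/21) = 21

21.0000


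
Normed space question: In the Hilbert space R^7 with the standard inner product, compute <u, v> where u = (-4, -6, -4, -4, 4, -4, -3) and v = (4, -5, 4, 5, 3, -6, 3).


Computing the standard inner product <u, v> = sum u_i * v_i
= -4*4 + -6*-5 + -4*4 + -4*5 + 4*3 + -4*-6 + -3*3
= -16 + 30 + -16 + -20 + 12 + 24 + -9
= 5

5


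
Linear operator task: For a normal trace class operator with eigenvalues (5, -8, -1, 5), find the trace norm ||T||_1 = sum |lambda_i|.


For a normal operator, singular values equal |eigenvalues|.
Trace norm = sum |lambda_i| = 5 + 8 + 1 + 5
= 19

19


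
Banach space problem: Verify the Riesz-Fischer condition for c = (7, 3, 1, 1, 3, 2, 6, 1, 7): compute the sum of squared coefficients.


sum |c_n|^2 = 7^2 + 3^2 + 1^2 + 1^2 + 3^2 + 2^2 + 6^2 + 1^2 + 7^2
= 49 + 9 + 1 + 1 + 9 + 4 + 36 + 1 + 49
= 159

159


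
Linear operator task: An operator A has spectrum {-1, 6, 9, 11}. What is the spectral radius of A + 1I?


Spectrum of A + 1I = {0, 7, 10, 12}
Spectral radius = max |lambda| over the shifted spectrum
= max(0, 7, 10, 12) = 12

12


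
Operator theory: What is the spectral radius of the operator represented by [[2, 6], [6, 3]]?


For a 2x2 matrix, eigenvalues satisfy lambda^2 - (trace)*lambda + det = 0
trace = 2 + 3 = 5
det = 2*3 - 6*6 = -30
discriminant = 5^2 - 4*(-30) = 145
spectral radius = max |eigenvalue| = 8.5208

8.5208


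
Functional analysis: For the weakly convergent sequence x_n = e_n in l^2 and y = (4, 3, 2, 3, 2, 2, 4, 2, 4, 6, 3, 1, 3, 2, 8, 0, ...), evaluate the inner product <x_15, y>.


x_15 = e_15 is the standard basis vector with 1 in position 15.
<x_15, y> = y_15 = 8
As n -> infinity, <x_n, y> -> 0, confirming weak convergence of (x_n) to 0.

8


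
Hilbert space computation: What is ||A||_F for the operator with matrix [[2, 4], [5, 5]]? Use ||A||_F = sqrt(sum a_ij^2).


||A||_F^2 = sum a_ij^2
= 2^2 + 4^2 + 5^2 + 5^2
= 4 + 16 + 25 + 25 = 70
||A||_F = sqrt(70) = 8.3666

8.3666


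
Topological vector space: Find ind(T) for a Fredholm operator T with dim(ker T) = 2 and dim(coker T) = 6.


The Fredholm index is defined as ind(T) = dim(ker T) - dim(coker T)
= 2 - 6
= -4

-4


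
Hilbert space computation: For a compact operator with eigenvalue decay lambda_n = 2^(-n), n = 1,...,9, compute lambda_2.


The eigenvalue formula gives lambda_2 = 1/2^2
= 1/4
= 0.2500

0.2500


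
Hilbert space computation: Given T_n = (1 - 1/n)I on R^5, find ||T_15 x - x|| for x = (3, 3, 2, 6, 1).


T_15 x - x = (1 - 1/15)x - x = -x/15
||x|| = sqrt(59) = 7.6811
||T_15 x - x|| = ||x||/15 = 7.6811/15 = 0.5121

0.5121


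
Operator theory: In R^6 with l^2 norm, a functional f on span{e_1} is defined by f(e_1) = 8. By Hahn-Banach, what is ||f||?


The norm of f is given by ||f|| = sup_{||x||=1} |f(x)|.
On span{e_1}, ||e_1|| = 1, so ||f|| = |f(e_1)| / ||e_1||
= |8| / 1 = 8.0000

8.0000


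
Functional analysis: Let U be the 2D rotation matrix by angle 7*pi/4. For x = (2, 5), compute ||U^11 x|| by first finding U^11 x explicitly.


U is a rotation by theta = 7*pi/4
U^11 = rotation by 11*theta = 77*pi/4 = 5*pi/4 (mod 2*pi)
cos(5*pi/4) = -0.7071, sin(5*pi/4) = -0.7071
U^11 x = (-0.7071 * 2 - -0.7071 * 5, -0.7071 * 2 + -0.7071 * 5)
= (2.1213, -4.9497)
||U^11 x|| = sqrt(2.1213^2 + (-4.9497)^2) = sqrt(29.0000) = 5.3852

5.3852


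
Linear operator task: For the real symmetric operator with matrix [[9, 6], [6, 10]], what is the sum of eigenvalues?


For a self-adjoint (symmetric) matrix, the eigenvalues are real.
The sum of eigenvalues equals the trace of the matrix.
trace = 9 + 10 = 19

19


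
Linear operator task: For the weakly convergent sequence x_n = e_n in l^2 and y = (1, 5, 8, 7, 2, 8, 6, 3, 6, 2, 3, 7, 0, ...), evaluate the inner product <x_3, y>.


x_3 = e_3 is the standard basis vector with 1 in position 3.
<x_3, y> = y_3 = 8
As n -> infinity, <x_n, y> -> 0, confirming weak convergence of (x_n) to 0.

8


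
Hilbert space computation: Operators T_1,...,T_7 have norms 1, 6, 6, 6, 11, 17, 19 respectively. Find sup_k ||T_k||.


By the Uniform Boundedness Principle, the supremum of norms is finite.
sup_k ||T_k|| = max(1, 6, 6, 6, 11, 17, 19) = 19

19


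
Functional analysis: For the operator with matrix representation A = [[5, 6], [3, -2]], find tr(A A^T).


trace(A * A^T) = sum of squares of all entries
= 5^2 + 6^2 + 3^2 + (-2)^2
= 25 + 36 + 9 + 4
= 74

74


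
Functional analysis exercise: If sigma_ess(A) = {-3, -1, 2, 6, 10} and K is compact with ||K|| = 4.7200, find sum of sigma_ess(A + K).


By Weyl's theorem, the essential spectrum is invariant under compact perturbations.
sigma_ess(A + K) = sigma_ess(A) = {-3, -1, 2, 6, 10}
Sum = -3 + -1 + 2 + 6 + 10 = 14

14


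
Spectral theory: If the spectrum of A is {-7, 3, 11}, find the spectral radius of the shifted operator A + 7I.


Spectrum of A + 7I = {0, 10, 18}
Spectral radius = max |lambda| over the shifted spectrum
= max(0, 10, 18) = 18

18


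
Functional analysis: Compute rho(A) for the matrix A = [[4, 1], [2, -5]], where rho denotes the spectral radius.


For a 2x2 matrix, eigenvalues satisfy lambda^2 - (trace)*lambda + det = 0
trace = 4 + -5 = -1
det = 4*-5 - 1*2 = -22
discriminant = (-1)^2 - 4*(-22) = 89
spectral radius = max |eigenvalue| = 5.2170

5.2170


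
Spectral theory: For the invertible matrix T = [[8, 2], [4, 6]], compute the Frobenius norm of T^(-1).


det(T) = 8*6 - 2*4 = 40
T^(-1) = (1/40) * [[6, -2], [-4, 8]] = [[0.1500, -0.0500], [-0.1000, 0.2000]]
||T^(-1)||_F^2 = 0.1500^2 + (-0.0500)^2 + (-0.1000)^2 + 0.2000^2 = 0.0750
||T^(-1)||_F = sqrt(0.0750) = 0.2739

0.2739


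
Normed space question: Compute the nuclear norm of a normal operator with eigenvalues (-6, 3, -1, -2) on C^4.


For a normal operator, singular values equal |eigenvalues|.
Trace norm = sum |lambda_i| = 6 + 3 + 1 + 2
= 12

12


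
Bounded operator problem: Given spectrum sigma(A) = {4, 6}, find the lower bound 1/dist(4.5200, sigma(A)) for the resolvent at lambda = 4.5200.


dist(4.5200, {4, 6}) = min(|4.5200 - 4|, |4.5200 - 6|)
= min(0.5200, 1.4800) = 0.5200
Resolvent bound = 1/0.5200 = 1.9231

1.9231


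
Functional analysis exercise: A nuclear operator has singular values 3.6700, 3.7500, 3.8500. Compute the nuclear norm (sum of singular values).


The nuclear norm is the sum of all singular values.
||T||_1 = 3.6700 + 3.7500 + 3.8500
= 11.2700

11.2700


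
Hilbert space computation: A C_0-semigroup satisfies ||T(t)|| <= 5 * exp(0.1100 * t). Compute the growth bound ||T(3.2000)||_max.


||T(3.2000)|| <= 5 * exp(0.1100 * 3.2000)
= 5 * exp(0.3520)
= 5 * 1.4219
= 7.1095

7.1095


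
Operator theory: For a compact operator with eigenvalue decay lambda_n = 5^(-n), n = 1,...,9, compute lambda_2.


The eigenvalue formula gives lambda_2 = 1/5^2
= 1/25
= 0.0400

0.0400


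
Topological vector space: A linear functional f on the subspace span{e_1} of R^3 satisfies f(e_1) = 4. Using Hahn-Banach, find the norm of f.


The norm of f is given by ||f|| = sup_{||x||=1} |f(x)|.
On span{e_1}, ||e_1|| = 1, so ||f|| = |f(e_1)| / ||e_1||
= |4| / 1 = 4.0000

4.0000


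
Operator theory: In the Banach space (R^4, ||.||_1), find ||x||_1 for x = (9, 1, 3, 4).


The l^1 norm equals the sum of absolute values of all components.
||x||_1 = 9 + 1 + 3 + 4
= 17

17.0000


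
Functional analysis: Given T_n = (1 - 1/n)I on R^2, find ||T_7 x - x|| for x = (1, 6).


T_7 x - x = (1 - 1/7)x - x = -x/7
||x|| = sqrt(37) = 6.0828
||T_7 x - x|| = ||x||/7 = 6.0828/7 = 0.8690

0.8690


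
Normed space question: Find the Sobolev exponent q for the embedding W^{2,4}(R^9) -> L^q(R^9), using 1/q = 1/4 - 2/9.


Using the Sobolev embedding formula: 1/q = 1/p - k/n
1/q = 1/4 - 2/9 = 1/36
q = 1/(1/36) = 36

36.0000


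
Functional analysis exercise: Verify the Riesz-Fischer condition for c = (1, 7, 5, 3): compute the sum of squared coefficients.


sum |c_n|^2 = 1^2 + 7^2 + 5^2 + 3^2
= 1 + 49 + 25 + 9
= 84

84


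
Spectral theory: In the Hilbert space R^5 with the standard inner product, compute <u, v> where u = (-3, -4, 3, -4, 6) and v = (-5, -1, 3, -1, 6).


Computing the standard inner product <u, v> = sum u_i * v_i
= -3*-5 + -4*-1 + 3*3 + -4*-1 + 6*6
= 15 + 4 + 9 + 4 + 36
= 68

68


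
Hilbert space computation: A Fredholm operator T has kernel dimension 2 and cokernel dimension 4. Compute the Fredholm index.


The Fredholm index is defined as ind(T) = dim(ker T) - dim(coker T)
= 2 - 4
= -2

-2


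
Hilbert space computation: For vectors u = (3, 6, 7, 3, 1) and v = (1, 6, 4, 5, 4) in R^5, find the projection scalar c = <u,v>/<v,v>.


Computing <u,v> = 3*1 + 6*6 + 7*4 + 3*5 + 1*4 = 86
Computing <v,v> = 1^2 + 6^2 + 4^2 + 5^2 + 4^2 = 94
Projection coefficient = 86/94 = 0.9149

0.9149


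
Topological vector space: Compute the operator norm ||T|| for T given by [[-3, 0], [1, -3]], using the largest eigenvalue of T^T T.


A^T A = [[10, -3], [-3, 9]]
trace(A^T A) = 19, det(A^T A) = 81
discriminant = 19^2 - 4*81 = 37
Largest eigenvalue of A^T A = (trace + sqrt(disc))/2 = 12.5414
||T|| = sqrt(12.5414) = 3.5414

3.5414


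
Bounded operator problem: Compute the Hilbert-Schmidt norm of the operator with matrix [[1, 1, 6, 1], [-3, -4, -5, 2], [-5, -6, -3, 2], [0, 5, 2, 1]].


The Hilbert-Schmidt norm is sqrt(sum of squares of all entries).
Sum of squares = 1^2 + 1^2 + 6^2 + 1^2 + (-3)^2 + (-4)^2 + (-5)^2 + 2^2 + (-5)^2 + (-6)^2 + (-3)^2 + 2^2 + 0^2 + 5^2 + 2^2 + 1^2
= 1 + 1 + 36 + 1 + 9 + 16 + 25 + 4 + 25 + 36 + 9 + 4 + 0 + 25 + 4 + 1 = 197
||T||_HS = sqrt(197) = 14.0357

14.0357


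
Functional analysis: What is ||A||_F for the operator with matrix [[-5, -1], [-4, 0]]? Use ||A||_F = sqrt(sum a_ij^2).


||A||_F^2 = sum a_ij^2
= (-5)^2 + (-1)^2 + (-4)^2 + 0^2
= 25 + 1 + 16 + 0 = 42
||A||_F = sqrt(42) = 6.4807

6.4807


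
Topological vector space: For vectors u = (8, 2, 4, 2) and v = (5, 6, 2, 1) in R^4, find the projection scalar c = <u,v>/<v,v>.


Computing <u,v> = 8*5 + 2*6 + 4*2 + 2*1 = 62
Computing <v,v> = 5^2 + 6^2 + 2^2 + 1^2 = 66
Projection coefficient = 62/66 = 0.9394

0.9394


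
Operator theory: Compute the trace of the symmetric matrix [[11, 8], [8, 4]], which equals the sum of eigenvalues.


For a self-adjoint (symmetric) matrix, the eigenvalues are real.
The sum of eigenvalues equals the trace of the matrix.
trace = 11 + 4 = 15

15


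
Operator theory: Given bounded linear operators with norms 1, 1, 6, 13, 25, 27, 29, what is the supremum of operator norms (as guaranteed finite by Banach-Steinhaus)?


By the Uniform Boundedness Principle, the supremum of norms is finite.
sup_k ||T_k|| = max(1, 1, 6, 13, 25, 27, 29) = 29

29


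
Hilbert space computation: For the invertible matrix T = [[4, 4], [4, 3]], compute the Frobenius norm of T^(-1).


det(T) = 4*3 - 4*4 = -4
T^(-1) = (1/-4) * [[3, -4], [-4, 4]] = [[-0.7500, 1.0000], [1.0000, -1.0000]]
||T^(-1)||_F^2 = (-0.7500)^2 + 1.0000^2 + 1.0000^2 + (-1.0000)^2 = 3.5625
||T^(-1)||_F = sqrt(3.5625) = 1.8875

1.8875


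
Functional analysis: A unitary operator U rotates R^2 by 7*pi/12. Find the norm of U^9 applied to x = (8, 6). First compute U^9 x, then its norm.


U is a rotation by theta = 7*pi/12
U^9 = rotation by 9*theta = 63*pi/12 = 15*pi/12 (mod 2*pi)
cos(15*pi/12) = -0.7071, sin(15*pi/12) = -0.7071
U^9 x = (-0.7071 * 8 - -0.7071 * 6, -0.7071 * 8 + -0.7071 * 6)
= (-1.4142, -9.8995)
||U^9 x|| = sqrt((-1.4142)^2 + (-9.8995)^2) = sqrt(100.0000) = 10.0000

10.0000


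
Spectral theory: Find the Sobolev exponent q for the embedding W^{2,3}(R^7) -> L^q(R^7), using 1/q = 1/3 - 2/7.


Using the Sobolev embedding formula: 1/q = 1/p - k/n
1/q = 1/3 - 2/7 = 1/21
q = 1/(1/21) = 21

21.0000


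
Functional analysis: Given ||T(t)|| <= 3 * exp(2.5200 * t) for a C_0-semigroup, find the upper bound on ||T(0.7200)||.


||T(0.7200)|| <= 3 * exp(2.5200 * 0.7200)
= 3 * exp(1.8144)
= 3 * 6.1374
= 18.4122

18.4122


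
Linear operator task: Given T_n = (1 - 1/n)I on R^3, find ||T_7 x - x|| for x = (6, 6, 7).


T_7 x - x = (1 - 1/7)x - x = -x/7
||x|| = sqrt(121) = 11.0000
||T_7 x - x|| = ||x||/7 = 11.0000/7 = 1.5714

1.5714


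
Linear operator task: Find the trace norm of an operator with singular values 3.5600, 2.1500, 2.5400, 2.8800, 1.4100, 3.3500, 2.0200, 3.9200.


The nuclear norm is the sum of all singular values.
||T||_1 = 3.5600 + 2.1500 + 2.5400 + 2.8800 + 1.4100 + 3.3500 + 2.0200 + 3.9200
= 21.8300

21.8300


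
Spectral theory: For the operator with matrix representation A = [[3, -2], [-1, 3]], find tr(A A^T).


trace(A * A^T) = sum of squares of all entries
= 3^2 + (-2)^2 + (-1)^2 + 3^2
= 9 + 4 + 1 + 9
= 23

23


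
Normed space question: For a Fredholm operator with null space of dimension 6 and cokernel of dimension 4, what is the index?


The Fredholm index is defined as ind(T) = dim(ker T) - dim(coker T)
= 6 - 4
= 2

2


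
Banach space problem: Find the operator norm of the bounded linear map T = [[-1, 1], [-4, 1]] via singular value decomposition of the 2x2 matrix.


A^T A = [[17, -5], [-5, 2]]
trace(A^T A) = 19, det(A^T A) = 9
discriminant = 19^2 - 4*9 = 325
Largest eigenvalue of A^T A = (trace + sqrt(disc))/2 = 18.5139
||T|| = sqrt(18.5139) = 4.3028

4.3028


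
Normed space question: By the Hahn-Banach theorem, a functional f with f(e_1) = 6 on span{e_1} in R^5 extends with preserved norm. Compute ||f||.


The norm of f is given by ||f|| = sup_{||x||=1} |f(x)|.
On span{e_1}, ||e_1|| = 1, so ||f|| = |f(e_1)| / ||e_1||
= |6| / 1 = 6.0000

6.0000


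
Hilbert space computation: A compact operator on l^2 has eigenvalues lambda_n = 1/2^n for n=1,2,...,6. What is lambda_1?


The eigenvalue formula gives lambda_1 = 1/2^1
= 1/2
= 0.5000

0.5000


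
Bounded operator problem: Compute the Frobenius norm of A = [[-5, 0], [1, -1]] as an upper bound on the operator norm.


||A||_F^2 = sum a_ij^2
= (-5)^2 + 0^2 + 1^2 + (-1)^2
= 25 + 0 + 1 + 1 = 27
||A||_F = sqrt(27) = 5.1962

5.1962


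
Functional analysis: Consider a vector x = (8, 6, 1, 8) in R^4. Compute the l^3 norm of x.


The l^3 norm = (sum |x_i|^3)^(1/3)
Sum of 3th powers = 512 + 216 + 1 + 512 = 1241
||x||_3 = (1241)^(1/3) = 10.7463

10.7463


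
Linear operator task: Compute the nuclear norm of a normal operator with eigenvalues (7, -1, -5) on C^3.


For a normal operator, singular values equal |eigenvalues|.
Trace norm = sum |lambda_i| = 7 + 1 + 5
= 13

13


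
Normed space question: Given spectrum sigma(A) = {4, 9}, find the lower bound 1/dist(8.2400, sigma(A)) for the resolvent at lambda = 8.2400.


dist(8.2400, {4, 9}) = min(|8.2400 - 4|, |8.2400 - 9|)
= min(4.2400, 0.7600) = 0.7600
Resolvent bound = 1/0.7600 = 1.3158

1.3158


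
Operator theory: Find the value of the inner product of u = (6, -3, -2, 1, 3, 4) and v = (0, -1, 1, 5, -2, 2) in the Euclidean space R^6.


Computing the standard inner product <u, v> = sum u_i * v_i
= 6*0 + -3*-1 + -2*1 + 1*5 + 3*-2 + 4*2
= 0 + 3 + -2 + 5 + -6 + 8
= 8

8


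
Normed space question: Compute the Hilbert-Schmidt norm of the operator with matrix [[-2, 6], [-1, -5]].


The Hilbert-Schmidt norm is sqrt(sum of squares of all entries).
Sum of squares = (-2)^2 + 6^2 + (-1)^2 + (-5)^2
= 4 + 36 + 1 + 25 = 66
||T||_HS = sqrt(66) = 8.1240

8.1240


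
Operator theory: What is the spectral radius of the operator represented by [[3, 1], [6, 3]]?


For a 2x2 matrix, eigenvalues satisfy lambda^2 - (trace)*lambda + det = 0
trace = 3 + 3 = 6
det = 3*3 - 1*6 = 3
discriminant = 6^2 - 4*(3) = 24
spectral radius = max |eigenvalue| = 5.4495

5.4495


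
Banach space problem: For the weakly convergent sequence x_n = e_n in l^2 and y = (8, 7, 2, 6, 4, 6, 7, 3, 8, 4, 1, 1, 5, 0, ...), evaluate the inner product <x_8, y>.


x_8 = e_8 is the standard basis vector with 1 in position 8.
<x_8, y> = y_8 = 3
As n -> infinity, <x_n, y> -> 0, confirming weak convergence of (x_n) to 0.

3


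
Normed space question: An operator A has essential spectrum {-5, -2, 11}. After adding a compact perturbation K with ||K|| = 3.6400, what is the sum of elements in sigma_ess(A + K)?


By Weyl's theorem, the essential spectrum is invariant under compact perturbations.
sigma_ess(A + K) = sigma_ess(A) = {-5, -2, 11}
Sum = -5 + -2 + 11 = 4

4


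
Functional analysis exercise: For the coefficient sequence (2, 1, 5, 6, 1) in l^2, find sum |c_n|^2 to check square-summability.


sum |c_n|^2 = 2^2 + 1^2 + 5^2 + 6^2 + 1^2
= 4 + 1 + 25 + 36 + 1
= 67

67


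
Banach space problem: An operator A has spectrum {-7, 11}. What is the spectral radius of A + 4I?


Spectrum of A + 4I = {-3, 15}
Spectral radius = max |lambda| over the shifted spectrum
= max(3, 15) = 15

15


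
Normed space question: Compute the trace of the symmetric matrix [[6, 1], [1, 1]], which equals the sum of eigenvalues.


For a self-adjoint (symmetric) matrix, the eigenvalues are real.
The sum of eigenvalues equals the trace of the matrix.
trace = 6 + 1 = 7

7


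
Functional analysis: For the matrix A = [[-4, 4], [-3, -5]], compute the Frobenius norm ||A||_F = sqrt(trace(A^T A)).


||A||_F^2 = sum a_ij^2
= (-4)^2 + 4^2 + (-3)^2 + (-5)^2
= 16 + 16 + 9 + 25 = 66
||A||_F = sqrt(66) = 8.1240

8.1240


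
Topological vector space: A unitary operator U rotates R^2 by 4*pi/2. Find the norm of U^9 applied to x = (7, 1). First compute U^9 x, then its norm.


U is a rotation by theta = 4*pi/2
U^9 = rotation by 9*theta = 36*pi/2 = 0*pi/2 (mod 2*pi)
cos(0*pi/2) = 1.0000, sin(0*pi/2) = 0.0000
U^9 x = (1.0000 * 7 - 0.0000 * 1, 0.0000 * 7 + 1.0000 * 1)
= (7.0000, 1.0000)
||U^9 x|| = sqrt(7.0000^2 + 1.0000^2) = sqrt(50.0000) = 7.0711

7.0711


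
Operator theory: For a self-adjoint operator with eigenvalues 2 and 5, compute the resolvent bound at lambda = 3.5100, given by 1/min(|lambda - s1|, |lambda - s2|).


dist(3.5100, {2, 5}) = min(|3.5100 - 2|, |3.5100 - 5|)
= min(1.5100, 1.4900) = 1.4900
Resolvent bound = 1/1.4900 = 0.6711

0.6711


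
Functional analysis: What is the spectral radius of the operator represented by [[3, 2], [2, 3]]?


For a 2x2 matrix, eigenvalues satisfy lambda^2 - (trace)*lambda + det = 0
trace = 3 + 3 = 6
det = 3*3 - 2*2 = 5
discriminant = 6^2 - 4*(5) = 16
spectral radius = max |eigenvalue| = 5.0000

5.0000


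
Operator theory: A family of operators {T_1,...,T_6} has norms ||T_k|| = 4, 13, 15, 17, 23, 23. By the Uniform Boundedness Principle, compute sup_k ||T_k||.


By the Uniform Boundedness Principle, the supremum of norms is finite.
sup_k ||T_k|| = max(4, 13, 15, 17, 23, 23) = 23

23


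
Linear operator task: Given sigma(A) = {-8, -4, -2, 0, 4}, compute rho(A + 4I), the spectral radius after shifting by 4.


Spectrum of A + 4I = {-4, 0, 2, 4, 8}
Spectral radius = max |lambda| over the shifted spectrum
= max(4, 0, 2, 4, 8) = 8

8


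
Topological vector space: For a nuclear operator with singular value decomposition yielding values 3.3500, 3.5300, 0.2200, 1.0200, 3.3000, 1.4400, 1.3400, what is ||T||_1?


The nuclear norm is the sum of all singular values.
||T||_1 = 3.3500 + 3.5300 + 0.2200 + 1.0200 + 3.3000 + 1.4400 + 1.3400
= 14.2000

14.2000


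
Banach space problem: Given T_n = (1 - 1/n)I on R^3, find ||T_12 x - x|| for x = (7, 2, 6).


T_12 x - x = (1 - 1/12)x - x = -x/12
||x|| = sqrt(89) = 9.4340
||T_12 x - x|| = ||x||/12 = 9.4340/12 = 0.7862

0.7862


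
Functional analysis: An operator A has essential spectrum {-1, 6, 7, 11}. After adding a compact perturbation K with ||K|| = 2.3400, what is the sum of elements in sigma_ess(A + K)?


By Weyl's theorem, the essential spectrum is invariant under compact perturbations.
sigma_ess(A + K) = sigma_ess(A) = {-1, 6, 7, 11}
Sum = -1 + 6 + 7 + 11 = 23

23


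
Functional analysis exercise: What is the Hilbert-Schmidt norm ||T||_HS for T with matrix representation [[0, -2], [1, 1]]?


The Hilbert-Schmidt norm is sqrt(sum of squares of all entries).
Sum of squares = 0^2 + (-2)^2 + 1^2 + 1^2
= 0 + 4 + 1 + 1 = 6
||T||_HS = sqrt(6) = 2.4495

2.4495


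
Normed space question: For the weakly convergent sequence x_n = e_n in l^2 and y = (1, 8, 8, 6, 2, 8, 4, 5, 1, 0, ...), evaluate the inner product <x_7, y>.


x_7 = e_7 is the standard basis vector with 1 in position 7.
<x_7, y> = y_7 = 4
As n -> infinity, <x_n, y> -> 0, confirming weak convergence of (x_n) to 0.

4


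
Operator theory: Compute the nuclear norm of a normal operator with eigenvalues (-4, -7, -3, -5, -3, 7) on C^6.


For a normal operator, singular values equal |eigenvalues|.
Trace norm = sum |lambda_i| = 4 + 7 + 3 + 5 + 3 + 7
= 29

29
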